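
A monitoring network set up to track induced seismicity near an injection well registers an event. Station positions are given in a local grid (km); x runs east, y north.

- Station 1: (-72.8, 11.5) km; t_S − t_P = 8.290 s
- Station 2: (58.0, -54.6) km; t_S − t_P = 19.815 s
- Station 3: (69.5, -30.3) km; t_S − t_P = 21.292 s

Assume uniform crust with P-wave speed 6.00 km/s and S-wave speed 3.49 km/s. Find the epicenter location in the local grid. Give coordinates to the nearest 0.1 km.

-107.2 km east, -48.5 km north

Distance from S−P lag: d = Δt · v_P v_S / (v_P − v_S) = Δt · (6.00·3.49)/(6.00−3.49) ≈ 8.3426·Δt.
So d_Station 1 = 69.16, d_Station 2 = 165.31, d_Station 3 = 177.63 km.
Circle about each station: (x + 72.8)² + (y − 11.5)² = 69.16²; (x − 58.0)² + (y + 54.6)² = 165.31²; (x − 69.5)² + (y + 30.3)² = 177.63².
Subtracting the Station 1 equation from the Station 2 and Station 3 equations removes the quadratic terms:
261.6 x − 132.2 y = -21631.22
284.6 x − 83.6 y = -26453.06
Solving the 2×2 system: x ≈ -107.2, y ≈ -48.5 km.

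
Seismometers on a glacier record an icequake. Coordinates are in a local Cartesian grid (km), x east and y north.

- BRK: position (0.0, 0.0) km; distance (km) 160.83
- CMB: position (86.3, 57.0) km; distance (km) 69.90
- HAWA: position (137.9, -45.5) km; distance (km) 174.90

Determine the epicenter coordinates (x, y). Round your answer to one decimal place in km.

Circle about each station: x² + y² = 160.83²; (x − 86.3)² + (y − 57.0)² = 69.90²; (x − 137.9)² + (y + 45.5)² = 174.90².
Subtracting pairs of circle equations eliminates x²+y² and gives linear equations (the radical axes):
172.6 x + 114.0 y = 31676.97
275.8 x − 91.0 y = 16362.94
Solving the 2×2 system: x ≈ 100.7, y ≈ 125.4 km.

100.7 km east, 125.4 km north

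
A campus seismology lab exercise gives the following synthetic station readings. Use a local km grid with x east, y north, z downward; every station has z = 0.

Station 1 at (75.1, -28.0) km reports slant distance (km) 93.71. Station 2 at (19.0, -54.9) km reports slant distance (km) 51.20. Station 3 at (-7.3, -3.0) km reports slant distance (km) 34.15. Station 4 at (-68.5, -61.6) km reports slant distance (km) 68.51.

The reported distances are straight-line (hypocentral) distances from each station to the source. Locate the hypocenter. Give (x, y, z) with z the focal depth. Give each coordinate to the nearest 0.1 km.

x ≈ -15.4 km, y ≈ -25.7 km, depth ≈ 24.2 km

Each station gives a sphere (x−x_i)² + (y−y_i)² + z² = d_i² (stations at z=0).
Subtracting the Station 1 sphere from Station 2 and Station 3: z² cancels, leaving linear equations in x and y:
-112.2 x − 53.8 y = 3111.12
-164.8 x + 50.0 y = 1253.62
Solving: x ≈ -15.405, y ≈ -25.701 km (keep extra digits for the depth step; rounded: -15.4, -25.7).
Then from the Station 1 sphere: z² = 93.71² − (x − 75.1)² − (y + 28.0)² with x = -15.405, y = -25.701, so z ≈ 24.189 ≈ 24.2 km.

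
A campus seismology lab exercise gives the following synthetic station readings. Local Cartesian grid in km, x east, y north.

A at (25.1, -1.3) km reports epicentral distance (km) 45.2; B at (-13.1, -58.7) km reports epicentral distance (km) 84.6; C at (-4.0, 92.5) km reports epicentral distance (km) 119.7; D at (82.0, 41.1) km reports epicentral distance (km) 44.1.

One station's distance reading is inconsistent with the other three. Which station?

B

Solve using three stations at a time. Using A, C, D (subtract circle equations pairwise → linear system) gives (x, y) ≈ (70.3, -1.4).
Distances from that point to each station vs reported:
  A: calculated 45.2 vs reported 45.2 → residual 0.0 km
  B: calculated 101.2 vs reported 84.6 → residual 16.6 km
  C: calculated 119.7 vs reported 119.7 → residual 0.0 km
  D: calculated 44.1 vs reported 44.1 → residual 0.0 km
A, C, D are mutually consistent (residuals ≈ 0); B is off by 16.6 km.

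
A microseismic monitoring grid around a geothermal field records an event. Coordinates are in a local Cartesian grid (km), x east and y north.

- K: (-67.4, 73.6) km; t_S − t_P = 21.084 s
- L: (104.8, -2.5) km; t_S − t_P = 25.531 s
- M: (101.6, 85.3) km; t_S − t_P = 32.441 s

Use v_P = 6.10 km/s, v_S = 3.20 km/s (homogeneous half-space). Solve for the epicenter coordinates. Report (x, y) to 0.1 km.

-54.2 km east, -67.7 km north

Distance from S−P lag: d = Δt · v_P v_S / (v_P − v_S) = Δt · (6.10·3.20)/(6.10−3.20) ≈ 6.7310·Δt.
So d_K = 141.92, d_L = 171.85, d_M = 218.36 km.
Circle about each station: (x + 67.4)² + (y − 73.6)² = 141.92²; (x − 104.8)² + (y + 2.5)² = 171.85²; (x − 101.6)² + (y − 85.3)² = 218.36².
Subtracting pairs of circle equations eliminates x²+y² and gives linear equations (the radical axes):
344.4 x − 152.2 y = -8361.57
338.0 x + 23.4 y = -19900.87
Solving the 2×2 system: x ≈ -54.2, y ≈ -67.7 km.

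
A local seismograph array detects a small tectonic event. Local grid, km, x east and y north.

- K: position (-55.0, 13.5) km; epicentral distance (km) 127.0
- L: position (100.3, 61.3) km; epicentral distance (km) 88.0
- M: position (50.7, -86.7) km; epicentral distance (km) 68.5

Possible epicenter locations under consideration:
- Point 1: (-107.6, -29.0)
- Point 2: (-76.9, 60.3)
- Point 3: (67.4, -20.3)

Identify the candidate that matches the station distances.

Point 3

For each candidate, compare |candidate − station| to the reported distance:
Point 1: residuals K 59.4, L 138.7, M 100.0 → max 138.7 km
Point 2: residuals K 75.3, L 89.2, M 126.2 → max 126.2 km
Point 3: residuals K 0.0, L 0.0, M 0.0 → max 0.0 km
Only Point 3 has all residuals ≈ 0.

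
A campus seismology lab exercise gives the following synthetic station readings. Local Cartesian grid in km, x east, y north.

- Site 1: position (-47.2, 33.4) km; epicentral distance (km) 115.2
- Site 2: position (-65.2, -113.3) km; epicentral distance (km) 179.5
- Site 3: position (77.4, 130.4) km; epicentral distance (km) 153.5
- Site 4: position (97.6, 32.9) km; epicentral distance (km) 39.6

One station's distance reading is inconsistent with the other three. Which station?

Solve using three stations at a time. Using Site 1, Site 2, Site 4 (subtract circle equations pairwise → linear system) gives (x, y) ≈ (65.5, 9.7).
Distances from that point to each station vs reported:
  Site 1: calculated 115.2 vs reported 115.2 → residual 0.0 km
  Site 2: calculated 179.5 vs reported 179.5 → residual 0.0 km
  Site 3: calculated 121.3 vs reported 153.5 → residual 32.2 km
  Site 4: calculated 39.6 vs reported 39.6 → residual 0.0 km
Site 1, Site 2, Site 4 are mutually consistent (residuals ≈ 0); Site 3 is off by 32.2 km.

Site 3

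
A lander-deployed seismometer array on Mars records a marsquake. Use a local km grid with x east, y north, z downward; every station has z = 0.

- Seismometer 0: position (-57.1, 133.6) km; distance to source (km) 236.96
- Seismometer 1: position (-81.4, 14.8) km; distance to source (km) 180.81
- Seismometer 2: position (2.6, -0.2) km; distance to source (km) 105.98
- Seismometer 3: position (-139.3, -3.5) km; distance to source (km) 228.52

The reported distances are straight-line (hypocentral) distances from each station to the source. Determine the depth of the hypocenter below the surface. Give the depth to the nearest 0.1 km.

z ≈ 52.0 km

Each station gives a sphere (x−x_i)² + (y−y_i)² + z² = d_i² (stations at z=0).
Subtracting the Seismometer 0 sphere from Seismometer 1 and Seismometer 2: z² cancels, leaving linear equations in x and y:
-48.6 x − 237.6 y = 9193.42
119.4 x − 267.6 y = 23815.71
Solving: x ≈ 77.304, y ≈ -54.505 km (keep extra digits for the depth step; rounded: 77.3, -54.5).
Then from the Seismometer 0 sphere: z² = 236.96² − (x + 57.1)² − (y − 133.6)² with x = 77.304, y = -54.505, so z ≈ 51.982 ≈ 52.0 km.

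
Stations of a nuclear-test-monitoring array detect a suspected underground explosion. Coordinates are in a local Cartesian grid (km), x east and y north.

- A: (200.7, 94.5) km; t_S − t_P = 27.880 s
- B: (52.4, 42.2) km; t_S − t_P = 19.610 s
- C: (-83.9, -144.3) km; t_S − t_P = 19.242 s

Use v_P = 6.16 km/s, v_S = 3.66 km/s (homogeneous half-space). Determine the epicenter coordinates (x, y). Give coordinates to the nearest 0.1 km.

Distance from S−P lag: d = Δt · v_P v_S / (v_P − v_S) = Δt · (6.16·3.66)/(6.16−3.66) ≈ 9.0182·Δt.
So d_A = 251.43, d_B = 176.85, d_C = 173.53 km.
Circle about each station: (x − 200.7)² + (y − 94.5)² = 251.43²; (x − 52.4)² + (y − 42.2)² = 176.85²; (x + 83.9)² + (y + 144.3)² = 173.53².
Subtracting pairs of circle equations eliminates x²+y² and gives linear equations (the radical axes):
-296.6 x − 104.6 y = -12743.02
-569.2 x − 477.6 y = 11755.34
Solving the 2×2 system: x ≈ 89.1, y ≈ -130.8 km.
Check against A (with the unrounded x, y): √((x − 200.7)²+(y − 94.5)²) = 251.42 ≈ 251.43 km. ✓

x ≈ 89.1 km, y ≈ -130.8 km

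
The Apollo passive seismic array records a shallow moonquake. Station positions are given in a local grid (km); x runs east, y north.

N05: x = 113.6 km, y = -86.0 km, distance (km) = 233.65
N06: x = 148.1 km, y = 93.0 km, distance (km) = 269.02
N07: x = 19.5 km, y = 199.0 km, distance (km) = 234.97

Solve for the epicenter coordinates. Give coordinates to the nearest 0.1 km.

x ≈ -104.0 km, y ≈ -0.9 km

Circle about each station: (x − 113.6)² + (y + 86.0)² = 233.65²; (x − 148.1)² + (y − 93.0)² = 269.02²; (x − 19.5)² + (y − 199.0)² = 234.97².
Subtracting pairs of circle equations eliminates x²+y² and gives linear equations (the radical axes):
69.0 x + 358.0 y = -7497.79
-188.2 x + 570.0 y = 19061.71
Solving the 2×2 system: x ≈ -104.0, y ≈ -0.9 km.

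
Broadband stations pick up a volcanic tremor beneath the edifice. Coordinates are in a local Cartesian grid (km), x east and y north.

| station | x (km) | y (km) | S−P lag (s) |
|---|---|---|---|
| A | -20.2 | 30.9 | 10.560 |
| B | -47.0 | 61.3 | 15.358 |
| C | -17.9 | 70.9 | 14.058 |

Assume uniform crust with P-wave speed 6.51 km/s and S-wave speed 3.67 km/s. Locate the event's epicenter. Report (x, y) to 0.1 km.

Distance from S−P lag: d = Δt · v_P v_S / (v_P − v_S) = Δt · (6.51·3.67)/(6.51−3.67) ≈ 8.4126·Δt.
So d_A = 88.84, d_B = 129.20, d_C = 118.26 km.
Circle about each station: (x + 20.2)² + (y − 30.9)² = 88.84²; (x + 47.0)² + (y − 61.3)² = 129.20²; (x + 17.9)² + (y − 70.9)² = 118.26².
Subtracting pairs of circle equations eliminates x²+y² and gives linear equations (the radical axes):
-53.6 x + 60.8 y = -4196.25
4.6 x + 80.0 y = -2108.51
Solving the 2×2 system: x ≈ 45.4, y ≈ -29.0 km.

(45.4, -29.0)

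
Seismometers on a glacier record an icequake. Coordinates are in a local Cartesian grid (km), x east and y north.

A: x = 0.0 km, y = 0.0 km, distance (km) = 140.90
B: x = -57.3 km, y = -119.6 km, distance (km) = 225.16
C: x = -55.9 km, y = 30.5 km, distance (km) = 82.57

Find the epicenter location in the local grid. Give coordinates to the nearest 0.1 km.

-97.2 km east, 102.0 km north

Circle about each station: x² + y² = 140.90²; (x + 57.3)² + (y + 119.6)² = 225.16²; (x + 55.9)² + (y − 30.5)² = 82.57².
Subtracting pairs of circle equations eliminates x²+y² and gives linear equations (the radical axes):
-114.6 x − 239.2 y = -13256.77
-111.8 x + 61.0 y = 17090.07
Solving the 2×2 system: x ≈ -97.2, y ≈ 102.0 km.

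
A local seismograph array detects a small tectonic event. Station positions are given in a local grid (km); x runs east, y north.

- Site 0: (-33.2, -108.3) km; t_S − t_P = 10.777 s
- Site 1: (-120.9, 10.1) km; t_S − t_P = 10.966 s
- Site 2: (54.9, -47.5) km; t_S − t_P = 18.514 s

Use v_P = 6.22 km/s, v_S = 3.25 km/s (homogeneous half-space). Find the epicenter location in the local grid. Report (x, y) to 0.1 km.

Distance from S−P lag: d = Δt · v_P v_S / (v_P − v_S) = Δt · (6.22·3.25)/(6.22−3.25) ≈ 6.8064·Δt.
So d_Site 0 = 73.35, d_Site 1 = 74.64, d_Site 2 = 126.01 km.
Circle about each station: (x + 33.2)² + (y + 108.3)² = 73.35²; (x + 120.9)² + (y − 10.1)² = 74.64²; (x − 54.9)² + (y + 47.5)² = 126.01².
Subtracting pairs of circle equations eliminates x²+y² and gives linear equations (the radical axes):
-175.4 x + 236.8 y = 1696.78
176.2 x + 121.6 y = -18059.17
Solving the 2×2 system: x ≈ -71.1, y ≈ -45.5 km.
Check against Site 0 (with the unrounded x, y): √((x + 33.2)²+(y + 108.3)²) = 73.35 ≈ 73.35 km. ✓

-71.1 km east, -45.5 km north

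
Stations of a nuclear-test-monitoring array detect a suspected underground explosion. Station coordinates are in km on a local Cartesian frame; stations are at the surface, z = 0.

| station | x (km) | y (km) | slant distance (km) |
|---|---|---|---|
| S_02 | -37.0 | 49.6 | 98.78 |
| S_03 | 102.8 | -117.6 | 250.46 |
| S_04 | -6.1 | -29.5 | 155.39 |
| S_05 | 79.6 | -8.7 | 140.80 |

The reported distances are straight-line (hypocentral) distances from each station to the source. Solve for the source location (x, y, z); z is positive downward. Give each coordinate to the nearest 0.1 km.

Each station gives a sphere (x−x_i)² + (y−y_i)² + z² = d_i² (stations at z=0).
Subtracting the S_02 sphere from S_03 and S_04: z² cancels, leaving linear equations in x and y:
279.6 x − 334.4 y = -32404.28
61.8 x − 158.2 y = -17310.26
Solving: x ≈ 28.099, y ≈ 120.397 km (keep extra digits for the depth step; rounded: 28.1, 120.4).
Then from the S_02 sphere: z² = 98.78² − (x + 37.0)² − (y − 49.6)² with x = 28.099, y = 120.397, so z ≈ 22.525 ≈ 22.5 km.

x ≈ 28.1 km, y ≈ 120.4 km, depth ≈ 22.5 km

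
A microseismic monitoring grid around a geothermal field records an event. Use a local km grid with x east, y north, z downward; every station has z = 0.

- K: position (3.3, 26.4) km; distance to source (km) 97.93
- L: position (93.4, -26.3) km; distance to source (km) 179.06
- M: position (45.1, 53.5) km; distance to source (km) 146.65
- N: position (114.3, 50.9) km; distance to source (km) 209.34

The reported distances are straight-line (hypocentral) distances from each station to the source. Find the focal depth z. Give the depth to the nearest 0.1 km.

Each station gives a sphere (x−x_i)² + (y−y_i)² + z² = d_i² (stations at z=0).
Subtracting the K sphere from L and M: z² cancels, leaving linear equations in x and y:
180.2 x − 105.4 y = -13764.80
83.6 x + 54.2 y = -7727.53
Solving: x ≈ -83.998, y ≈ -13.013 km (keep extra digits for the depth step; rounded: -84.0, -13.0).
Then from the K sphere: z² = 97.93² − (x − 3.3)² − (y − 26.4)² with x = -83.998, y = -13.013, so z ≈ 20.395 ≈ 20.4 km.

depth ≈ 20.4 km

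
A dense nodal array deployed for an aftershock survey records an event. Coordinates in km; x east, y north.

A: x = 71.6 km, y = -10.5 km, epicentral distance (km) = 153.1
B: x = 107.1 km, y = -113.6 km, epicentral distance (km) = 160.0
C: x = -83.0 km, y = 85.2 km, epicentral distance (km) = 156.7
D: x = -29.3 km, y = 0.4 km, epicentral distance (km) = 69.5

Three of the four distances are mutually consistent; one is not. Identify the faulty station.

Solve using three stations at a time. Using B, C, D (subtract circle equations pairwise → linear system) gives (x, y) ≈ (-46.0, -67.1).
Distances from that point to each station vs reported:
  A: calculated 130.5 vs reported 153.1 → residual 22.6 km
  B: calculated 160.0 vs reported 160.0 → residual 0.0 km
  C: calculated 156.7 vs reported 156.7 → residual 0.0 km
  D: calculated 69.5 vs reported 69.5 → residual 0.0 km
B, C, D are mutually consistent (residuals ≈ 0); A is off by 22.6 km.

A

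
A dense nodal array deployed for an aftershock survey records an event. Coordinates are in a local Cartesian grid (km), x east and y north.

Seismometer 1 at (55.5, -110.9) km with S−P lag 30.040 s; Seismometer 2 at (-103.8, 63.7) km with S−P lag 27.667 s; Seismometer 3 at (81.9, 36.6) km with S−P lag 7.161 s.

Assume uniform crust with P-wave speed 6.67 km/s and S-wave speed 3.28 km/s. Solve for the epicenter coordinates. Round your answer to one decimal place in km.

Distance from S−P lag: d = Δt · v_P v_S / (v_P − v_S) = Δt · (6.67·3.28)/(6.67−3.28) ≈ 6.4536·Δt.
So d_Seismometer 1 = 193.87, d_Seismometer 2 = 178.55, d_Seismometer 3 = 46.21 km.
Circle about each station: (x − 55.5)² + (y + 110.9)² = 193.87²; (x + 103.8)² + (y − 63.7)² = 178.55²; (x − 81.9)² + (y − 36.6)² = 46.21².
Subtracting pairs of circle equations eliminates x²+y² and gives linear equations (the radical axes):
-318.6 x + 349.2 y = 5158.54
52.8 x + 295.0 y = 28118.32
Solving the 2×2 system: x ≈ 73.8, y ≈ 82.1 km.

x ≈ 73.8 km, y ≈ 82.1 km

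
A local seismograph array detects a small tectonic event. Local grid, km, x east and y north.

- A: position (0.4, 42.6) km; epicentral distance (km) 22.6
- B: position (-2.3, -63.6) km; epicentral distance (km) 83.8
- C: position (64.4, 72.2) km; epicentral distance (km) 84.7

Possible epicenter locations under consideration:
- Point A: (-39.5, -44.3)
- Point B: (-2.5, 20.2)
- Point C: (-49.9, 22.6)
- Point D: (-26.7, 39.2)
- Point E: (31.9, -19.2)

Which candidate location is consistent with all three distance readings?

Point B

For each candidate, compare |candidate − station| to the reported distance:
Point A: residuals A 73.0, B 41.9, C 71.4 → max 73.0 km
Point B: residuals A 0.0, B 0.0, C 0.0 → max 0.0 km
Point C: residuals A 31.5, B 14.7, C 39.9 → max 39.9 km
Point D: residuals A 4.7, B 21.9, C 12.2 → max 21.9 km
Point E: residuals A 46.8, B 27.8, C 12.3 → max 46.8 km
Only Point B has all residuals ≈ 0.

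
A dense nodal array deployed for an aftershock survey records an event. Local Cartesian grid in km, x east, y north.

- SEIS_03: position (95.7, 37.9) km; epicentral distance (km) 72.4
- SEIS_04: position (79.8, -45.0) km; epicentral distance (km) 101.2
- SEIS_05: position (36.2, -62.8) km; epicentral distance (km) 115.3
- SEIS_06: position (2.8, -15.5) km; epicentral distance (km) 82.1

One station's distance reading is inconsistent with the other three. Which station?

Solve using three stations at a time. Using SEIS_04, SEIS_05, SEIS_06 (subtract circle equations pairwise → linear system) gives (x, y) ≈ (49.9, 51.6).
Distances from that point to each station vs reported:
  SEIS_03: calculated 47.8 vs reported 72.4 → residual 24.6 km
  SEIS_04: calculated 101.1 vs reported 101.2 → residual 0.1 km
  SEIS_05: calculated 115.2 vs reported 115.3 → residual 0.1 km
  SEIS_06: calculated 82.0 vs reported 82.1 → residual 0.1 km
SEIS_04, SEIS_05, SEIS_06 are mutually consistent (residuals ≈ 0); SEIS_03 is off by 24.6 km.

SEIS_03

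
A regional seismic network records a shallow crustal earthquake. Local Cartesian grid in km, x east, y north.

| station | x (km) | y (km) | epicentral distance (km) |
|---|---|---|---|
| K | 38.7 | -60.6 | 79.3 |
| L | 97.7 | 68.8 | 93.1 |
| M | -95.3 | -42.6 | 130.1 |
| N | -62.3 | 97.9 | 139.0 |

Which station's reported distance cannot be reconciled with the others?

Solve using three stations at a time. Using K, L, M (subtract circle equations pairwise → linear system) gives (x, y) ≈ (20.6, 16.6).
Distances from that point to each station vs reported:
  K: calculated 79.3 vs reported 79.3 → residual 0.0 km
  L: calculated 93.1 vs reported 93.1 → residual 0.0 km
  M: calculated 130.1 vs reported 130.1 → residual 0.0 km
  N: calculated 116.1 vs reported 139.0 → residual 22.9 km
K, L, M are mutually consistent (residuals ≈ 0); N is off by 22.9 km.

N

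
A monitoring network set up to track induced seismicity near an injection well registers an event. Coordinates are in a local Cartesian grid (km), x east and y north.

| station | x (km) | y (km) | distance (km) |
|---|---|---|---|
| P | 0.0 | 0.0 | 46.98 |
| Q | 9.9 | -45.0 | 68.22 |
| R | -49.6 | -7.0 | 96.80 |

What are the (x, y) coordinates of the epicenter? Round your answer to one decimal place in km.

x ≈ 45.0 km, y ≈ 13.5 km

Circle about each station: x² + y² = 46.98²; (x − 9.9)² + (y + 45.0)² = 68.22²; (x + 49.6)² + (y + 7.0)² = 96.80².
Subtracting the P equation from the Q and R equations removes the quadratic terms:
19.8 x − 90.0 y = -323.84
-99.2 x − 14.0 y = -4653.96
Solving the 2×2 system: x ≈ 45.0, y ≈ 13.5 km.
Check against P (with the unrounded x, y): √(x²+y²) = 46.99 ≈ 46.98 km. ✓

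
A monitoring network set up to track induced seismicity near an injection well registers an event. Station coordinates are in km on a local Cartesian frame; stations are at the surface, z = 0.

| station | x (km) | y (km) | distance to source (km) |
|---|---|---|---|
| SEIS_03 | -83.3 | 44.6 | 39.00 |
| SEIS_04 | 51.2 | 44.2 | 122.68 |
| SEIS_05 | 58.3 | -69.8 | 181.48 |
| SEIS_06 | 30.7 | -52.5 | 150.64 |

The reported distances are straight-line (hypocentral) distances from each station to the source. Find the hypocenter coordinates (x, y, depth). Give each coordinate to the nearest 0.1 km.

Each station gives a sphere (x−x_i)² + (y−y_i)² + z² = d_i² (stations at z=0).
Subtracting the SEIS_03 sphere from SEIS_04 and SEIS_05: z² cancels, leaving linear equations in x and y:
269.0 x − 0.8 y = -17882.35
283.2 x − 228.8 y = -32071.11
Solving: x ≈ -66.304, y ≈ 58.102 km (keep extra digits for the depth step; rounded: -66.3, 58.1).
Then from the SEIS_03 sphere: z² = 39.00² − (x + 83.3)² − (y − 44.6)² with x = -66.304, y = 58.102, so z ≈ 32.401 ≈ 32.4 km.

x ≈ -66.3 km, y ≈ 58.1 km, depth ≈ 32.4 km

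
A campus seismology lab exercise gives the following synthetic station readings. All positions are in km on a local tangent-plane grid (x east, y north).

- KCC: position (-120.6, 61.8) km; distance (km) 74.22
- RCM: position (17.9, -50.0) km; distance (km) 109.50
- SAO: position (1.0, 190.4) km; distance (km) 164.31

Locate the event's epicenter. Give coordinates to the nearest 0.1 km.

Circle about each station: (x + 120.6)² + (y − 61.8)² = 74.22²; (x − 17.9)² + (y + 50.0)² = 109.50²; (x − 1.0)² + (y − 190.4)² = 164.31².
Subtracting pairs of circle equations eliminates x²+y² and gives linear equations (the radical axes):
277.0 x − 223.6 y = -22024.83
243.2 x + 257.2 y = -3599.61
Solving the 2×2 system: x ≈ -51.5, y ≈ 34.7 km.

x ≈ -51.5 km, y ≈ 34.7 km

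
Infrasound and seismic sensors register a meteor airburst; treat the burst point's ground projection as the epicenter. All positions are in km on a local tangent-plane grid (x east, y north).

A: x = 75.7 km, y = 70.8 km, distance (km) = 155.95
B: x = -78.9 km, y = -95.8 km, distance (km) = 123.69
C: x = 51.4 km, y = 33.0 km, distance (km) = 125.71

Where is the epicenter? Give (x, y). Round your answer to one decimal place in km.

Circle about each station: (x − 75.7)² + (y − 70.8)² = 155.95²; (x + 78.9)² + (y + 95.8)² = 123.69²; (x − 51.4)² + (y − 33.0)² = 125.71².
Subtracting pairs of circle equations eliminates x²+y² and gives linear equations (the radical axes):
-309.2 x − 333.2 y = 13680.91
-48.6 x − 75.6 y = 1505.23
Solving the 2×2 system: x ≈ -74.2, y ≈ 27.8 km.
Check against A (with the unrounded x, y): √((x − 75.7)²+(y − 70.8)²) = 155.93 ≈ 155.95 km. ✓

(-74.2, 27.8)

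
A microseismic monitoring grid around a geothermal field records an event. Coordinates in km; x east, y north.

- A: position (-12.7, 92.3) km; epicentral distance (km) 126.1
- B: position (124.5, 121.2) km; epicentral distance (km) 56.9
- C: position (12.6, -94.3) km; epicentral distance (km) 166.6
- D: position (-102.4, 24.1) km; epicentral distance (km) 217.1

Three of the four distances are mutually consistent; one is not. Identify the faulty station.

Solve using three stations at a time. Using A, B, D (subtract circle equations pairwise → linear system) gives (x, y) ≈ (110.6, 66.0).
Distances from that point to each station vs reported:
  A: calculated 126.1 vs reported 126.1 → residual 0.0 km
  B: calculated 57.0 vs reported 56.9 → residual 0.1 km
  C: calculated 187.9 vs reported 166.6 → residual 21.3 km
  D: calculated 217.1 vs reported 217.1 → residual 0.0 km
A, B, D are mutually consistent (residuals ≈ 0); C is off by 21.3 km.

C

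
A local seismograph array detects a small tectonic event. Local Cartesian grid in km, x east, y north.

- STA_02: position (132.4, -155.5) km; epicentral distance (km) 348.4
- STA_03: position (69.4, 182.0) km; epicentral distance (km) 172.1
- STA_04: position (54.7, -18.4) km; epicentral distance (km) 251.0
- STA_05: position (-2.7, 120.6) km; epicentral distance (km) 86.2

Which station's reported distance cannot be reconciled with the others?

Solve using three stations at a time. Using STA_02, STA_03, STA_05 (subtract circle equations pairwise → linear system) gives (x, y) ≈ (-88.6, 113.8).
Distances from that point to each station vs reported:
  STA_02: calculated 348.4 vs reported 348.4 → residual 0.0 km
  STA_03: calculated 172.1 vs reported 172.1 → residual 0.0 km
  STA_04: calculated 195.0 vs reported 251.0 → residual 56.0 km
  STA_05: calculated 86.2 vs reported 86.2 → residual 0.0 km
STA_02, STA_03, STA_05 are mutually consistent (residuals ≈ 0); STA_04 is off by 56.0 km.

STA_04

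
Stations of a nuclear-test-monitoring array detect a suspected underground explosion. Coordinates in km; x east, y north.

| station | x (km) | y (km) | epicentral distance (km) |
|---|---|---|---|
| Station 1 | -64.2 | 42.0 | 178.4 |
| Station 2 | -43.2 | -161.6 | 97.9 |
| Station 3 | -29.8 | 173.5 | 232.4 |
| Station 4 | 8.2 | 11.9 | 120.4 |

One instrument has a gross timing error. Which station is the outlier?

Solve using three stations at a time. Using Station 1, Station 2, Station 4 (subtract circle equations pairwise → linear system) gives (x, y) ≈ (36.8, -105.1).
Distances from that point to each station vs reported:
  Station 1: calculated 178.4 vs reported 178.4 → residual 0.0 km
  Station 2: calculated 97.9 vs reported 97.9 → residual 0.0 km
  Station 3: calculated 286.4 vs reported 232.4 → residual 54.0 km
  Station 4: calculated 120.4 vs reported 120.4 → residual 0.0 km
Station 1, Station 2, Station 4 are mutually consistent (residuals ≈ 0); Station 3 is off by 54.0 km.

Station 3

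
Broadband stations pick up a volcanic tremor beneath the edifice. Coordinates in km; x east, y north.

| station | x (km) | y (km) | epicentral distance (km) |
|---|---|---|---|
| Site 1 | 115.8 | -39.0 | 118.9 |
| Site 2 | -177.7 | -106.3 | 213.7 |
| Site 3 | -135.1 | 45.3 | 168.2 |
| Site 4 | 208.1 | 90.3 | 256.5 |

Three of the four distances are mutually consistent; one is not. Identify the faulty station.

Site 2

Solve using three stations at a time. Using Site 1, Site 3, Site 4 (subtract circle equations pairwise → linear system) gives (x, y) ≈ (-1.7, -57.3).
Distances from that point to each station vs reported:
  Site 1: calculated 118.9 vs reported 118.9 → residual 0.0 km
  Site 2: calculated 182.7 vs reported 213.7 → residual 31.0 km
  Site 3: calculated 168.2 vs reported 168.2 → residual 0.0 km
  Site 4: calculated 256.5 vs reported 256.5 → residual 0.0 km
Site 1, Site 3, Site 4 are mutually consistent (residuals ≈ 0); Site 2 is off by 31.0 km.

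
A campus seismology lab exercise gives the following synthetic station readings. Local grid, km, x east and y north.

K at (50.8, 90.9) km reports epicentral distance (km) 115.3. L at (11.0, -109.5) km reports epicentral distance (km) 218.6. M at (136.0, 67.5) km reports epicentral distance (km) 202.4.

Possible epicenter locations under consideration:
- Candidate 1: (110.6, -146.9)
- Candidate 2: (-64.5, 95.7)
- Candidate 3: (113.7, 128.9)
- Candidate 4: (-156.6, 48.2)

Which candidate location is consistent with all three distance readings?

Candidate 2

For each candidate, compare |candidate − station| to the reported distance:
Candidate 1: residuals K 129.9, L 112.2, M 13.5 → max 129.9 km
Candidate 2: residuals K 0.1, L 0.0, M 0.1 → max 0.1 km
Candidate 3: residuals K 41.8, L 41.0, M 137.1 → max 137.1 km
Candidate 4: residuals K 96.4, L 11.5, M 90.8 → max 96.4 km
Only Candidate 2 has all residuals ≈ 0.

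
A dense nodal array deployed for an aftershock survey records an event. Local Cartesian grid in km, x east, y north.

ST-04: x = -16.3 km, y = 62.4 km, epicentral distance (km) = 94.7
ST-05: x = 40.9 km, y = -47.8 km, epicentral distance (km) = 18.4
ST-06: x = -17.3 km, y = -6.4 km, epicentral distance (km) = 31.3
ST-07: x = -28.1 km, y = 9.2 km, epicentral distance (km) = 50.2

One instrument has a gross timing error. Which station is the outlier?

Solve using three stations at a time. Using ST-04, ST-06, ST-07 (subtract circle equations pairwise → linear system) gives (x, y) ≈ (2.8, -30.3).
Distances from that point to each station vs reported:
  ST-04: calculated 94.7 vs reported 94.7 → residual 0.0 km
  ST-05: calculated 41.9 vs reported 18.4 → residual 23.5 km
  ST-06: calculated 31.2 vs reported 31.3 → residual 0.1 km
  ST-07: calculated 50.2 vs reported 50.2 → residual 0.0 km
ST-04, ST-06, ST-07 are mutually consistent (residuals ≈ 0); ST-05 is off by 23.5 km.

ST-05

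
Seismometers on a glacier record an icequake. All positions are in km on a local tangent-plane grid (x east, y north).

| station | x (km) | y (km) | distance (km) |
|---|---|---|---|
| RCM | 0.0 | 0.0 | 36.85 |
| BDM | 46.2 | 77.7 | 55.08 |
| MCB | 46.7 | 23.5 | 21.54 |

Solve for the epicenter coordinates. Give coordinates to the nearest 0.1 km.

Circle about each station: x² + y² = 36.85²; (x − 46.2)² + (y − 77.7)² = 55.08²; (x − 46.7)² + (y − 23.5)² = 21.54².
Subtracting the RCM equation from the BDM and MCB equations removes the quadratic terms:
92.4 x + 155.4 y = 6495.85
93.4 x + 47.0 y = 3627.09
Solving the 2×2 system: x ≈ 25.4, y ≈ 26.7 km.

25.4 km east, 26.7 km north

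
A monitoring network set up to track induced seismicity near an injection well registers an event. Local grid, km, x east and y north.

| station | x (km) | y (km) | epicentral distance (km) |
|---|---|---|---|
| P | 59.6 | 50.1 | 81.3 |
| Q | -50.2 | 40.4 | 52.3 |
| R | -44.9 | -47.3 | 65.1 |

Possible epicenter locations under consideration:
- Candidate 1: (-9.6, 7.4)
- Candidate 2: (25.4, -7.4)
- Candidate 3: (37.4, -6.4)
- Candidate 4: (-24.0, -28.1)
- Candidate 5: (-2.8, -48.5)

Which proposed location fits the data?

For each candidate, compare |candidate − station| to the reported distance:
Candidate 1: residuals P 0.0, Q 0.0, R 0.0 → max 0.0 km
Candidate 2: residuals P 14.4, Q 37.1, R 15.7 → max 37.1 km
Candidate 3: residuals P 20.6, Q 47.0, R 26.8 → max 47.0 km
Candidate 4: residuals P 33.2, Q 21.0, R 36.7 → max 36.7 km
Candidate 5: residuals P 35.4, Q 48.4, R 23.0 → max 48.4 km
Only Candidate 1 has all residuals ≈ 0.

Candidate 1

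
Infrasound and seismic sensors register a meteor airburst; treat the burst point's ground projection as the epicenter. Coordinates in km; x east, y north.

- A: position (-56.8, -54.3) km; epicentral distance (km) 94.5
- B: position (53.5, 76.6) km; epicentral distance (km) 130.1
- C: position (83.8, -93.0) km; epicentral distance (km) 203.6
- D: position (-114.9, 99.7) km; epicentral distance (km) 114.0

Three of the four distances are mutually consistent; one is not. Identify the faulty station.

D

Solve using three stations at a time. Using A, B, C (subtract circle equations pairwise → linear system) gives (x, y) ≈ (-71.1, 39.1).
Distances from that point to each station vs reported:
  A: calculated 94.5 vs reported 94.5 → residual 0.0 km
  B: calculated 130.1 vs reported 130.1 → residual 0.0 km
  C: calculated 203.6 vs reported 203.6 → residual 0.0 km
  D: calculated 74.7 vs reported 114.0 → residual 39.3 km
A, B, C are mutually consistent (residuals ≈ 0); D is off by 39.3 km.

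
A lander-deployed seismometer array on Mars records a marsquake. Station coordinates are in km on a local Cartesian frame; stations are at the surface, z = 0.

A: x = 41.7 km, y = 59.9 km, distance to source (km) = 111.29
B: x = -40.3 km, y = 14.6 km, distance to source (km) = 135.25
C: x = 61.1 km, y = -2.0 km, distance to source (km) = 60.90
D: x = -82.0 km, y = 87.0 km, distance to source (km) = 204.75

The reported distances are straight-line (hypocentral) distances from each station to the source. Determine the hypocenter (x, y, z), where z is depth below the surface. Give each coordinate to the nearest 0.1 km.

Each station gives a sphere (x−x_i)² + (y−y_i)² + z² = d_i² (stations at z=0).
Subtracting the A sphere from B and C: z² cancels, leaving linear equations in x and y:
-164.0 x − 90.6 y = -9396.75
38.8 x − 123.8 y = 7086.96
Solving: x ≈ 75.798, y ≈ -33.489 km (keep extra digits for the depth step; rounded: 75.8, -33.5).
Then from the A sphere: z² = 111.29² − (x − 41.7)² − (y − 59.9)² with x = 75.798, y = -33.489, so z ≈ 50.013 ≈ 50.0 km.

(75.8, -33.5, 50.0)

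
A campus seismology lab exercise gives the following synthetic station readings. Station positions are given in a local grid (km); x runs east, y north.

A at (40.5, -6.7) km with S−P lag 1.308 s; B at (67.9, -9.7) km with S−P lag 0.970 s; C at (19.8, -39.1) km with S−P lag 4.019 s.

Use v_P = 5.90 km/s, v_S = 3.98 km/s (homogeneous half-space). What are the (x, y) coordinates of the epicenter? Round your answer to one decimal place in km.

56.5 km east, -6.4 km north

Distance from S−P lag: d = Δt · v_P v_S / (v_P − v_S) = Δt · (5.90·3.98)/(5.90−3.98) ≈ 12.2302·Δt.
So d_A = 16.00, d_B = 11.86, d_C = 49.15 km.
Circle about each station: (x − 40.5)² + (y + 6.7)² = 16.00²; (x − 67.9)² + (y + 9.7)² = 11.86²; (x − 19.8)² + (y + 39.1)² = 49.15².
Subtracting the A equation from the B and C equations removes the quadratic terms:
54.8 x − 6.0 y = 3134.70
-41.4 x − 64.8 y = -1924.01
Solving the 2×2 system: x ≈ 56.5, y ≈ -6.4 km.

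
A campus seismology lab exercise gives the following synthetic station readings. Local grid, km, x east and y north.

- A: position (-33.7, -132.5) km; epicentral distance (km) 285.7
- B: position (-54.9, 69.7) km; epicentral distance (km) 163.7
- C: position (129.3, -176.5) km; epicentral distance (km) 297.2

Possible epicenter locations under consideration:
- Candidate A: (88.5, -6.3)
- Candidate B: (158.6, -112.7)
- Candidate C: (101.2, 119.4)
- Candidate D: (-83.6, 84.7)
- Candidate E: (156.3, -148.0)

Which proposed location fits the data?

Candidate C

For each candidate, compare |candidate − station| to the reported distance:
Candidate A: residuals A 110.0, B 1.4, C 122.2 → max 122.2 km
Candidate B: residuals A 92.4, B 117.1, C 227.0 → max 227.0 km
Candidate C: residuals A 0.0, B 0.1, C 0.0 → max 0.1 km
Candidate D: residuals A 62.8, B 131.3, C 39.8 → max 131.3 km
Candidate E: residuals A 95.1, B 139.6, C 257.9 → max 257.9 km
Only Candidate C has all residuals ≈ 0.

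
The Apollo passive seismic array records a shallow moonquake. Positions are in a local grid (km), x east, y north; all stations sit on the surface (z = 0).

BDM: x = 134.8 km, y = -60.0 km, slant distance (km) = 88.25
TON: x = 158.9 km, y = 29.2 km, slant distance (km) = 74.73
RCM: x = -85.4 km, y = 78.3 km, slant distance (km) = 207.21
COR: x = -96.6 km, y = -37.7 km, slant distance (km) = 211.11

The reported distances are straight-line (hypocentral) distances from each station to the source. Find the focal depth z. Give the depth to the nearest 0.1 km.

Each station gives a sphere (x−x_i)² + (y−y_i)² + z² = d_i² (stations at z=0).
Subtracting the BDM sphere from TON and RCM: z² cancels, leaving linear equations in x and y:
48.2 x + 178.4 y = 6534.30
-440.4 x + 276.6 y = -43494.91
Solving: x ≈ 104.102, y ≈ 8.501 km (keep extra digits for the depth step; rounded: 104.1, 8.5).
Then from the BDM sphere: z² = 88.25² − (x − 134.8)² − (y + 60.0)² with x = 104.102, y = 8.501, so z ≈ 46.404 ≈ 46.4 km.

depth ≈ 46.4 km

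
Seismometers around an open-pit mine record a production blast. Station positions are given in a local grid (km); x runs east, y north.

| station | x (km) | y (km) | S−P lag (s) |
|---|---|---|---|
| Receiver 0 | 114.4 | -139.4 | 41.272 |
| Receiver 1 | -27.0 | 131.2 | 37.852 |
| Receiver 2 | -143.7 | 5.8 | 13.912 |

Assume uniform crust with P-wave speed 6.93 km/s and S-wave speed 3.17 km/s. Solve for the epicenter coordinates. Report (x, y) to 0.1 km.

x ≈ -116.8 km, y ≈ -70.9 km

Distance from S−P lag: d = Δt · v_P v_S / (v_P − v_S) = Δt · (6.93·3.17)/(6.93−3.17) ≈ 5.8426·Δt.
So d_Receiver 0 = 241.13, d_Receiver 1 = 221.15, d_Receiver 2 = 81.28 km.
Circle about each station: (x − 114.4)² + (y + 139.4)² = 241.13²; (x + 27.0)² + (y − 131.2)² = 221.15²; (x + 143.7)² + (y − 5.8)² = 81.28².
Subtracting the Receiver 0 equation from the Receiver 1 and Receiver 2 equations removes the quadratic terms:
-282.8 x + 541.2 y = -5340.93
-516.2 x + 290.4 y = 39700.85
Solving the 2×2 system: x ≈ -116.8, y ≈ -70.9 km.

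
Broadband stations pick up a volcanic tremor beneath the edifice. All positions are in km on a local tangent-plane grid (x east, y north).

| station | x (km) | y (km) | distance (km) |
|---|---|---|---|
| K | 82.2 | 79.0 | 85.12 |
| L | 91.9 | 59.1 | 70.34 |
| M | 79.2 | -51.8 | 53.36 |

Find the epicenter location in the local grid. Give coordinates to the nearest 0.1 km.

(58.3, -2.7)

Circle about each station: (x − 82.2)² + (y − 79.0)² = 85.12²; (x − 91.9)² + (y − 59.1)² = 70.34²; (x − 79.2)² + (y + 51.8)² = 53.36².
Subtracting the K equation from the L and M equations removes the quadratic terms:
19.4 x − 39.8 y = 1238.28
-6.0 x − 261.6 y = 356.16
Solving the 2×2 system: x ≈ 58.3, y ≈ -2.7 km.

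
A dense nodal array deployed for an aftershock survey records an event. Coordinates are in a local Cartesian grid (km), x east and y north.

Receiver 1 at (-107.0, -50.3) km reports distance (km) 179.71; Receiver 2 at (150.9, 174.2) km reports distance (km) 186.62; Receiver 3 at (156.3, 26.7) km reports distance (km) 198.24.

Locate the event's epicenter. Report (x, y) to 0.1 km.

-24.0 km east, 109.1 km north

Circle about each station: (x + 107.0)² + (y + 50.3)² = 179.71²; (x − 150.9)² + (y − 174.2)² = 186.62²; (x − 156.3)² + (y − 26.7)² = 198.24².
Subtracting the Receiver 1 equation from the Receiver 2 and Receiver 3 equations removes the quadratic terms:
515.8 x + 449.0 y = 36606.02
526.6 x + 154.0 y = 4160.08
Solving the 2×2 system: x ≈ -24.0, y ≈ 109.1 km.
Check against Receiver 1 (with the unrounded x, y): √((x + 107.0)²+(y + 50.3)²) = 179.72 ≈ 179.71 km. ✓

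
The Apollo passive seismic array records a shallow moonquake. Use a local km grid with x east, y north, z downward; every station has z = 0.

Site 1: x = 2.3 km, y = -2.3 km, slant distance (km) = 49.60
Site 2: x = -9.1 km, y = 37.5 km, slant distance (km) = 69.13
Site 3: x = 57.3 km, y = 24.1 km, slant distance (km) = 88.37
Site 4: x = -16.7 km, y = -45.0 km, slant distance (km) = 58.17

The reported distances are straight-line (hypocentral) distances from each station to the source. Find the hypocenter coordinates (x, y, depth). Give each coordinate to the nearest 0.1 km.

Each station gives a sphere (x−x_i)² + (y−y_i)² + z² = d_i² (stations at z=0).
Subtracting the Site 1 sphere from Site 2 and Site 3: z² cancels, leaving linear equations in x and y:
-22.8 x + 79.6 y = -840.32
110.0 x + 52.8 y = -1495.58
Solving: x ≈ -7.498, y ≈ -12.704 km (keep extra digits for the depth step; rounded: -7.5, -12.7).
Then from the Site 1 sphere: z² = 49.60² − (x − 2.3)² − (y + 2.3)² with x = -7.498, y = -12.704, so z ≈ 47.496 ≈ 47.5 km.

x ≈ -7.5 km, y ≈ -12.7 km, depth ≈ 47.5 km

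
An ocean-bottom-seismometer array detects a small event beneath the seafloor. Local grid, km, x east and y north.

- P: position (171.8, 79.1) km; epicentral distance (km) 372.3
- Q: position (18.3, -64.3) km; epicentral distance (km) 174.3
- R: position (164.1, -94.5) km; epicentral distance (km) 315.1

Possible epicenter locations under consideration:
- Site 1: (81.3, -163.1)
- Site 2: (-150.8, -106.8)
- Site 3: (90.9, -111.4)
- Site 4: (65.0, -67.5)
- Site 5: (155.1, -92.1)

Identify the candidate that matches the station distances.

For each candidate, compare |candidate − station| to the reported distance:
Site 1: residuals P 113.7, Q 57.1, R 207.6 → max 207.6 km
Site 2: residuals P 0.0, Q 0.1, R 0.0 → max 0.1 km
Site 3: residuals P 165.3, Q 87.8, R 240.0 → max 240.0 km
Site 4: residuals P 190.9, Q 127.5, R 212.4 → max 212.4 km
Site 5: residuals P 200.3, Q 34.7, R 305.8 → max 305.8 km
Only Site 2 has all residuals ≈ 0.

Site 2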